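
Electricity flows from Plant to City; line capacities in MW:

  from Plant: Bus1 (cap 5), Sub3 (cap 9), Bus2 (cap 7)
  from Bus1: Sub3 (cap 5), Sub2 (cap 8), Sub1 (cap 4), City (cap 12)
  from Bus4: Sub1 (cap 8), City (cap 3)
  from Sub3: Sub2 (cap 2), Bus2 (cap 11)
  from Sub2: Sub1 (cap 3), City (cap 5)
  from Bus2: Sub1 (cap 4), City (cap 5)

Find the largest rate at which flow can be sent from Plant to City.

12

Augment Plant→Bus1→City: bottleneck 5, flow now 5.
Augment Plant→Bus2→City: bottleneck 5, flow now 10.
Augment Plant→Sub3→Sub2→City: bottleneck 2, flow now 12.
No augmenting path remains; maximum flow = 12.
In the residual graph, reachable from Plant: {Plant, Sub3, Bus2, Sub1}.
Min-cut edges: Plant→Bus1 (5), Sub3→Sub2 (2), Bus2→City (5); capacity 5 + 2 + 5 = 12.
This cut is saturated, so no flow can exceed 12.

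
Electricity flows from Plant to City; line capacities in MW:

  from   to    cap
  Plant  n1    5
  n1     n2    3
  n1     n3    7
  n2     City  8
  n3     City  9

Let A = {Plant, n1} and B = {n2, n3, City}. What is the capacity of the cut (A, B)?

Edges leaving {Plant, n1}: n1→n2 (3), n1→n3 (7).
Cut capacity = 3 + 7 = 10.

10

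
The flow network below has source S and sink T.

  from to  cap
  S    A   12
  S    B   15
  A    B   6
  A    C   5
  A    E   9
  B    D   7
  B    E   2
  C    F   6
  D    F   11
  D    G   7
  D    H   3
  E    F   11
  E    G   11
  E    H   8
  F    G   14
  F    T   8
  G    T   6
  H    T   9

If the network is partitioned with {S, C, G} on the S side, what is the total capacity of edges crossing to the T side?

Edges leaving {S, C, G}: S→A (12), S→B (15), C→F (6), G→T (6).
Cut capacity = 12 + 15 + 6 + 6 = 39.

39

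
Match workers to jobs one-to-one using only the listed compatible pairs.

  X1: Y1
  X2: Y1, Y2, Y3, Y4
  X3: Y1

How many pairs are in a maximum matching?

Unit-capacity flow: source→left, listed edges, right→sink; max matching = max flow.
Augmenting path X1→Y1 (+1); matched 1.
Augmenting path X2→Y2 (+1); matched 2.
No augmenting path remains; maximum matching = 2.
König certificate: {X2, Y1} is a vertex cover of size 2 (every listed pair touches it), so no matching can be larger.

2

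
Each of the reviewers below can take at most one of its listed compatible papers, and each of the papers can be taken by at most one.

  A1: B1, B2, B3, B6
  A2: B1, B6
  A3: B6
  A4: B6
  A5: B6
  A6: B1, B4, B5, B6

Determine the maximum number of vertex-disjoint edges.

4

Unit-capacity flow: source→left, listed edges, right→sink; max matching = max flow.
Augmenting path A1→B1 (+1); matched 1.
Augmenting path A2→B6 (+1); matched 2.
Augmenting path A6→B4 (+1); matched 3.
Augmenting path A3→B6→A2→B1→A1→B2 (+1); matched 4.
No augmenting path remains; maximum matching = 4.
König certificate: {A1, A2, A6, B6} is a vertex cover of size 4 (every listed pair touches it), so no matching can be larger.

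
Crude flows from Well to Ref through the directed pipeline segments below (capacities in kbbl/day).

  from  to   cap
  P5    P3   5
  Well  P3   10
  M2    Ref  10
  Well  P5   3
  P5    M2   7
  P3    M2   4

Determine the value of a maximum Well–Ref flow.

7

Augment Well→P5→M2→Ref: bottleneck 3, flow now 3.
Augment Well→P3→M2→Ref: bottleneck 4, flow now 7.
No augmenting path remains; maximum flow = 7.
In the residual graph, reachable from Well: {Well, P3}.
Min-cut edges: Well→P5 (3), P3→M2 (4); capacity 3 + 4 = 7.
This cut is saturated, so no flow can exceed 7.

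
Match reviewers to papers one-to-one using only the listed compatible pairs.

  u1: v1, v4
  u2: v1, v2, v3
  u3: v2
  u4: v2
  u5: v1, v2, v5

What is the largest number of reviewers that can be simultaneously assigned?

4

Unit-capacity flow: source→left, listed edges, right→sink; max matching = max flow.
Augmenting path u1→v1 (+1); matched 1.
Augmenting path u2→v2 (+1); matched 2.
Augmenting path u5→v5 (+1); matched 3.
Augmenting path u3→v2→u2→v3 (+1); matched 4.
No augmenting path remains; maximum matching = 4.
König certificate: {u1, u2, u5, v2} is a vertex cover of size 4 (every listed pair touches it), so no matching can be larger.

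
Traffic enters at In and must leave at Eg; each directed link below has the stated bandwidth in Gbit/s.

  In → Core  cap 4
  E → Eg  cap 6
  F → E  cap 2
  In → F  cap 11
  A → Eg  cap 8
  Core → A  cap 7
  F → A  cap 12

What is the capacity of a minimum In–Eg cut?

Augment In→Core→A→Eg: bottleneck 4, flow now 4.
Augment In→F→A→Eg: bottleneck 4, flow now 8.
Augment In→F→E→Eg: bottleneck 2, flow now 10.
No augmenting path remains; maximum flow = 10.
By max-flow min-cut, the minimum cut capacity equals the max flow.
In the residual graph, reachable from In: {In, Core, F, A}.
Min-cut edges: F→E (2), A→Eg (8); capacity 2 + 8 = 10.

10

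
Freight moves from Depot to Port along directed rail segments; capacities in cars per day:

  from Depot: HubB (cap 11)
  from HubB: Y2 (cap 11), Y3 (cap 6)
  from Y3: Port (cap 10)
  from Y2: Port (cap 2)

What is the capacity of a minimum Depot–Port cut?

Augment Depot→HubB→Y3→Port: bottleneck 6, flow now 6.
Augment Depot→HubB→Y2→Port: bottleneck 2, flow now 8.
No augmenting path remains; maximum flow = 8.
By max-flow min-cut, the minimum cut capacity equals the max flow.
In the residual graph, reachable from Depot: {Depot, HubB, Y2}.
Min-cut edges: HubB→Y3 (6), Y2→Port (2); capacity 6 + 2 = 8.

8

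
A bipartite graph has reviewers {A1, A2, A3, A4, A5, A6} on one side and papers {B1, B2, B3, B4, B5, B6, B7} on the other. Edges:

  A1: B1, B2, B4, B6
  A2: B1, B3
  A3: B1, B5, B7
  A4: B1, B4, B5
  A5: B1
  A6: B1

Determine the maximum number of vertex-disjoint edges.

Unit-capacity flow: source→left, listed edges, right→sink; max matching = max flow.
Augmenting path A1→B1 (+1); matched 1.
Augmenting path A2→B3 (+1); matched 2.
Augmenting path A3→B5 (+1); matched 3.
Augmenting path A4→B4 (+1); matched 4.
Augmenting path A5→B1→A1→B2 (+1); matched 5.
No augmenting path remains; maximum matching = 5.
König certificate: {A1, A2, A3, A4, B1} is a vertex cover of size 5 (every listed pair touches it), so no matching can be larger.

5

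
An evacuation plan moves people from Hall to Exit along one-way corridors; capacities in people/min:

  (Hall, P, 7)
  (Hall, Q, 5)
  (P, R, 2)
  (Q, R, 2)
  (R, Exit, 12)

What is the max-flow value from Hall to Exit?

Augment Hall→P→R→Exit: bottleneck 2, flow now 2.
Augment Hall→Q→R→Exit: bottleneck 2, flow now 4.
No augmenting path remains; maximum flow = 4.
In the residual graph, reachable from Hall: {Hall, P, Q}.
Min-cut edges: P→R (2), Q→R (2); capacity 2 + 2 = 4.
This cut is saturated, so no flow can exceed 4.

4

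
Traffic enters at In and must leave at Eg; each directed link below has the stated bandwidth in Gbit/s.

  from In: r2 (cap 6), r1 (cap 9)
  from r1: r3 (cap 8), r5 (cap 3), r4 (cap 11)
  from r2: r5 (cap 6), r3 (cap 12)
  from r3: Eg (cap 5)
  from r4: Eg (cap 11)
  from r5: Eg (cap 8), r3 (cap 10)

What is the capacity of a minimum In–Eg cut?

Augment In→r1→r3→Eg: bottleneck 5, flow now 5.
Augment In→r1→r4→Eg: bottleneck 4, flow now 9.
Augment In→r2→r5→Eg: bottleneck 6, flow now 15.
No augmenting path remains; maximum flow = 15.
By max-flow min-cut, the minimum cut capacity equals the max flow.
In the residual graph, reachable from In: {In}.
Min-cut edges: In→r1 (9), In→r2 (6); capacity 9 + 6 = 15.

15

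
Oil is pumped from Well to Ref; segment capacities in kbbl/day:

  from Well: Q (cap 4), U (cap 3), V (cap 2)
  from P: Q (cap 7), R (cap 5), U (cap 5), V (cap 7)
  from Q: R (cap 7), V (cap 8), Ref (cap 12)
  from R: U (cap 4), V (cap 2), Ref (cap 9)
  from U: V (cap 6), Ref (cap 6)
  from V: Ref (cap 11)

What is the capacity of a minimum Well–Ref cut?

Augment Well→Q→Ref: bottleneck 4, flow now 4.
Augment Well→U→Ref: bottleneck 3, flow now 7.
Augment Well→V→Ref: bottleneck 2, flow now 9.
No augmenting path remains; maximum flow = 9.
By max-flow min-cut, the minimum cut capacity equals the max flow.
In the residual graph, reachable from Well: {Well}.
Min-cut edges: Well→Q (4), Well→U (3), Well→V (2); capacity 4 + 3 + 2 = 9.

9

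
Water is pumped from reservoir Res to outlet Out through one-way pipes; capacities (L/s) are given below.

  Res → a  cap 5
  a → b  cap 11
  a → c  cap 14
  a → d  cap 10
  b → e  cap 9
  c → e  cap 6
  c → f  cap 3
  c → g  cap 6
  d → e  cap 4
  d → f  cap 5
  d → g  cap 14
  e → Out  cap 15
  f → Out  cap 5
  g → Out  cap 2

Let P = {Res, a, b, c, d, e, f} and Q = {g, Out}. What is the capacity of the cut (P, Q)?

40

Edges leaving {Res, a, b, c, d, e, f}: c→g (6), d→g (14), e→Out (15), f→Out (5).
Cut capacity = 6 + 14 + 15 + 5 = 40.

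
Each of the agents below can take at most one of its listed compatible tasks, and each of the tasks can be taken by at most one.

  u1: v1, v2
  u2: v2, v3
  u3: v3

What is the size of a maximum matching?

3

Unit-capacity flow: source→left, listed edges, right→sink; max matching = max flow.
Augmenting path u1→v1 (+1); matched 1.
Augmenting path u2→v2 (+1); matched 2.
Augmenting path u3→v3 (+1); matched 3.
No augmenting path remains; maximum matching = 3.
König certificate: {u1, u2, u3} is a vertex cover of size 3 (every listed pair touches it), so no matching can be larger.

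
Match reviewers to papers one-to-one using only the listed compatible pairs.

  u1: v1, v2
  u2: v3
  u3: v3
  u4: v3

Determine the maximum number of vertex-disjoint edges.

2

Unit-capacity flow: source→left, listed edges, right→sink; max matching = max flow.
Augmenting path u1→v1 (+1); matched 1.
Augmenting path u2→v3 (+1); matched 2.
No augmenting path remains; maximum matching = 2.
König certificate: {u1, v3} is a vertex cover of size 2 (every listed pair touches it), so no matching can be larger.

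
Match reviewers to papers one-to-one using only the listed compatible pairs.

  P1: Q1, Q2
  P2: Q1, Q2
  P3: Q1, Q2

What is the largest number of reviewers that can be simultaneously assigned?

Unit-capacity flow: source→left, listed edges, right→sink; max matching = max flow.
Augmenting path P1→Q1 (+1); matched 1.
Augmenting path P2→Q2 (+1); matched 2.
No augmenting path remains; maximum matching = 2.
König certificate: {Q1, Q2} is a vertex cover of size 2 (every listed pair touches it), so no matching can be larger.

2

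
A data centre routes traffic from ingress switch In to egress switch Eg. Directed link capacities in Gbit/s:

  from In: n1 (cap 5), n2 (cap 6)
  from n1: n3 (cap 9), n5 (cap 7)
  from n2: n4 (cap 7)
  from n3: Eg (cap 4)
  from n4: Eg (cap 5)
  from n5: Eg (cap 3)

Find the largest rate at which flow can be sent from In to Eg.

Augment In→n1→n3→Eg: bottleneck 4, flow now 4.
Augment In→n1→n5→Eg: bottleneck 1, flow now 5.
Augment In→n2→n4→Eg: bottleneck 5, flow now 10.
No augmenting path remains; maximum flow = 10.
In the residual graph, reachable from In: {In, n2, n4}.
Min-cut edges: In→n1 (5), n4→Eg (5); capacity 5 + 5 = 10.
This cut is saturated, so no flow can exceed 10.

10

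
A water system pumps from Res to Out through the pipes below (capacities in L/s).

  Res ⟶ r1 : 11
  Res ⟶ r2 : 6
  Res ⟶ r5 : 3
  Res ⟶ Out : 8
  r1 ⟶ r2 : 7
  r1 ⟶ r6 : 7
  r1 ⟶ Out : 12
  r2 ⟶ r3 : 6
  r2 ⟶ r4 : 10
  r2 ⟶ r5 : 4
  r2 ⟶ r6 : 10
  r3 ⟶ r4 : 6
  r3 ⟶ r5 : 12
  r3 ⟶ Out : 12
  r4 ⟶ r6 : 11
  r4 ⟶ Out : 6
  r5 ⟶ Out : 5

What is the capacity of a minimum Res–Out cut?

Augment Res→Out: bottleneck 8, flow now 8.
Augment Res→r1→Out: bottleneck 11, flow now 19.
Augment Res→r5→Out: bottleneck 3, flow now 22.
Augment Res→r2→r3→Out: bottleneck 6, flow now 28.
No augmenting path remains; maximum flow = 28.
By max-flow min-cut, the minimum cut capacity equals the max flow.
In the residual graph, reachable from Res: {Res}.
Min-cut edges: Res→r1 (11), Res→r2 (6), Res→r5 (3), Res→Out (8); capacity 11 + 6 + 3 + 8 = 28.

28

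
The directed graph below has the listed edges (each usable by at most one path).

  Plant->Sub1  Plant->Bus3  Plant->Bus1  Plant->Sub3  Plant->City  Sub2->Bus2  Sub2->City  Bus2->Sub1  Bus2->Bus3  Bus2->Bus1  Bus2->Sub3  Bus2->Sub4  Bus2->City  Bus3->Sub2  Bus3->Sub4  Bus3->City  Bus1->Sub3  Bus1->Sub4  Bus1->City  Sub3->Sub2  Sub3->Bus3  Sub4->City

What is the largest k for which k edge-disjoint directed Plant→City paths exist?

4

Assign every edge capacity 1; by Menger, the answer equals the max flow.
Path Plant→City (+1); total 1.
Path Plant→Bus3→City (+1); total 2.
Path Plant→Bus1→City (+1); total 3.
Path Plant→Sub3→Sub2→City (+1); total 4.
No residual Plant→City path; max flow = 4.
Certifying cut of size 4: {Plant→Bus1, Plant→Bus3, Plant→City, Plant→Sub3}.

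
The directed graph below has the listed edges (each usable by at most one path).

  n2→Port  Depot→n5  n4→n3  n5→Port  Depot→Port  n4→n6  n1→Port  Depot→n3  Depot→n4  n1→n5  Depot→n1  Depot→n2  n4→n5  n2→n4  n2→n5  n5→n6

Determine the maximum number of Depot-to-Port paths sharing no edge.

4

Assign every edge capacity 1; by Menger, the answer equals the max flow.
Path Depot→Port (+1); total 1.
Path Depot→n1→Port (+1); total 2.
Path Depot→n2→Port (+1); total 3.
Path Depot→n5→Port (+1); total 4.
No residual Depot→Port path; max flow = 4.
Certifying cut of size 4: {Depot→Port, Depot→n1, Depot→n2, n5→Port}.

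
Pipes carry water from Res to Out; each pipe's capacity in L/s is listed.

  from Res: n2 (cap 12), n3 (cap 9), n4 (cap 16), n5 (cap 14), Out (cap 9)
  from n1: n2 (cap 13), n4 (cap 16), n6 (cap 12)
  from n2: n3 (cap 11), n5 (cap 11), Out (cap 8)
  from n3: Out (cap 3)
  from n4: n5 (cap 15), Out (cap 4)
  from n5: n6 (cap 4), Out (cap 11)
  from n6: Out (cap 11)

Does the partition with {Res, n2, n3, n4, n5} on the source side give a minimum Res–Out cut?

Given cut capacity: 9 + 8 + 3 + 4 + 4 + 11 = 39.
Augment Res→Out: bottleneck 9, flow now 9.
Augment Res→n2→Out: bottleneck 8, flow now 17.
Augment Res→n3→Out: bottleneck 3, flow now 20.
Augment Res→n4→Out: bottleneck 4, flow now 24.
Augment Res→n5→Out: bottleneck 11, flow now 35.
Augment Res→n5→n6→Out: bottleneck 3, flow now 38.
Augment Res→n2→n5→n6→Out: bottleneck 1, flow now 39.
No augmenting path remains; maximum flow = 39.
Cut capacity 39 equals the max flow, so it is a minimum cut.

Yes — it is a minimum cut (capacity 39).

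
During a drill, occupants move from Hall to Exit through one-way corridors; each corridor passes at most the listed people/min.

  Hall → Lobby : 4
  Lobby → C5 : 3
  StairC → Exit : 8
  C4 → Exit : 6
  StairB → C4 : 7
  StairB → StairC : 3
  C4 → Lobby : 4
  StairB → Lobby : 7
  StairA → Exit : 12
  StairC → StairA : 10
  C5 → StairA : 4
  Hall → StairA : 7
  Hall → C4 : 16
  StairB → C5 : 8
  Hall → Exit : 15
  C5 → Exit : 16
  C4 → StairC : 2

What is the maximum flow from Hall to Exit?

Augment Hall→Exit: bottleneck 15, flow now 15.
Augment Hall→C4→Exit: bottleneck 6, flow now 21.
Augment Hall→StairA→Exit: bottleneck 7, flow now 28.
Augment Hall→C4→StairC→Exit: bottleneck 2, flow now 30.
Augment Hall→Lobby→C5→Exit: bottleneck 3, flow now 33.
No augmenting path remains; maximum flow = 33.
In the residual graph, reachable from Hall: {Hall, C4, Lobby}.
Min-cut edges: Hall→StairA (7), Hall→Exit (15), C4→StairC (2), C4→Exit (6), Lobby→C5 (3); capacity 7 + 15 + 2 + 6 + 3 = 33.
This cut is saturated, so no flow can exceed 33.

33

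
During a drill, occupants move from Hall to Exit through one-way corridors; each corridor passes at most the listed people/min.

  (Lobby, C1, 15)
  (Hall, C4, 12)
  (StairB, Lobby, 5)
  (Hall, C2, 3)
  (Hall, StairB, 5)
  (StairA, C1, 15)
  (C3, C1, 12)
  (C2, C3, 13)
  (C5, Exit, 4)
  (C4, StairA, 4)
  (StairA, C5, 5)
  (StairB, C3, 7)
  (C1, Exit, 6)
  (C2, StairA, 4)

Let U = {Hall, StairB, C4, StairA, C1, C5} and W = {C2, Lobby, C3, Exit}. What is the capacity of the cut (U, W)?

Edges leaving {Hall, StairB, C4, StairA, C1, C5}: Hall→C2 (3), StairB→Lobby (5), StairB→C3 (7), C1→Exit (6), C5→Exit (4).
Cut capacity = 3 + 5 + 7 + 6 + 4 = 25.

25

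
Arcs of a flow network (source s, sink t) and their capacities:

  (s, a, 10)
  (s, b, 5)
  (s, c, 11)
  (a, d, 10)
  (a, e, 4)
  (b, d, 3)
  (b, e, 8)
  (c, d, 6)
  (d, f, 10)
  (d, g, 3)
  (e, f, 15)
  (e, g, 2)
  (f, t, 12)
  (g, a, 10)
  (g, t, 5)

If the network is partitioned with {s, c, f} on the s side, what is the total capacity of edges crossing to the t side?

33

Edges leaving {s, c, f}: s→a (10), s→b (5), c→d (6), f→t (12).
Cut capacity = 10 + 5 + 6 + 12 = 33.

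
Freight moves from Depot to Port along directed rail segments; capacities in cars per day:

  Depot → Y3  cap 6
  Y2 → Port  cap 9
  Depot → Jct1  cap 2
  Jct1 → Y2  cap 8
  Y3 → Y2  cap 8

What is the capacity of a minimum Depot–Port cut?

8

Augment Depot→Y3→Y2→Port: bottleneck 6, flow now 6.
Augment Depot→Jct1→Y2→Port: bottleneck 2, flow now 8.
No augmenting path remains; maximum flow = 8.
By max-flow min-cut, the minimum cut capacity equals the max flow.
In the residual graph, reachable from Depot: {Depot}.
Min-cut edges: Depot→Y3 (6), Depot→Jct1 (2); capacity 6 + 2 = 8.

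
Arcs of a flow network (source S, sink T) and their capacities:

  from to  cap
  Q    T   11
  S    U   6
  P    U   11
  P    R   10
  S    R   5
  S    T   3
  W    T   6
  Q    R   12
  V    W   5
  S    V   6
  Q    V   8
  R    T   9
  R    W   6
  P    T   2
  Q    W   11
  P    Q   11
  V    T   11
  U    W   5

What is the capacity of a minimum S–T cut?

Augment S→T: bottleneck 3, flow now 3.
Augment S→R→T: bottleneck 5, flow now 8.
Augment S→V→T: bottleneck 6, flow now 14.
Augment S→U→W→T: bottleneck 5, flow now 19.
No augmenting path remains; maximum flow = 19.
By max-flow min-cut, the minimum cut capacity equals the max flow.
In the residual graph, reachable from S: {S, U}.
Min-cut edges: S→R (5), S→V (6), S→T (3), U→W (5); capacity 5 + 6 + 3 + 5 = 19.

19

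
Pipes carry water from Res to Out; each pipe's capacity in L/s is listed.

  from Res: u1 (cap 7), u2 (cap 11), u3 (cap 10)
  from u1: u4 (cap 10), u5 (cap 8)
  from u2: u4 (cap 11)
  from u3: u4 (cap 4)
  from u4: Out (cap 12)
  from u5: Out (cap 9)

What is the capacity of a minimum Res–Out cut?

Augment Res→u1→u4→Out: bottleneck 7, flow now 7.
Augment Res→u2→u4→Out: bottleneck 5, flow now 12.
Augment Res→u2→u4→u1→u5→Out: bottleneck 6, flow now 18. (uses reverse residual edge)
Augment Res→u3→u4→u1→u5→Out: bottleneck 1, flow now 19. (uses reverse residual edge)
No augmenting path remains; maximum flow = 19.
By max-flow min-cut, the minimum cut capacity equals the max flow.
In the residual graph, reachable from Res: {Res, u2, u3, u4}.
Min-cut edges: Res→u1 (7), u4→Out (12); capacity 7 + 12 = 19.

19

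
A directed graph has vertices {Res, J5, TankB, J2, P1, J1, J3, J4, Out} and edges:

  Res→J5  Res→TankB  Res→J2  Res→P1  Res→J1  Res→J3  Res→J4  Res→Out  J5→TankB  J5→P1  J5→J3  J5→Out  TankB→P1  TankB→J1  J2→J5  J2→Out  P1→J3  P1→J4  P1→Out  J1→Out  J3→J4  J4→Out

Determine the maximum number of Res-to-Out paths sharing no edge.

Assign every edge capacity 1; by Menger, the answer equals the max flow.
Path Res→Out (+1); total 1.
Path Res→J5→Out (+1); total 2.
Path Res→J2→Out (+1); total 3.
Path Res→P1→Out (+1); total 4.
Path Res→J1→Out (+1); total 5.
Path Res→J4→Out (+1); total 6.
No residual Res→Out path; max flow = 6.
Certifying cut of size 6: {J1→Out, J4→Out, P1→Out, Res→J2, Res→J5, Res→Out}.

6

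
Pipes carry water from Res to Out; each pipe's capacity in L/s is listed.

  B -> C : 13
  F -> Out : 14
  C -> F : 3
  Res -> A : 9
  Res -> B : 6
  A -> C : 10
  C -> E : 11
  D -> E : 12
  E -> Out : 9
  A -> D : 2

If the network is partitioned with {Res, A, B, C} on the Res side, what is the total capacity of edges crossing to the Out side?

16

Edges leaving {Res, A, B, C}: A→D (2), C→E (11), C→F (3).
Cut capacity = 2 + 11 + 3 = 16.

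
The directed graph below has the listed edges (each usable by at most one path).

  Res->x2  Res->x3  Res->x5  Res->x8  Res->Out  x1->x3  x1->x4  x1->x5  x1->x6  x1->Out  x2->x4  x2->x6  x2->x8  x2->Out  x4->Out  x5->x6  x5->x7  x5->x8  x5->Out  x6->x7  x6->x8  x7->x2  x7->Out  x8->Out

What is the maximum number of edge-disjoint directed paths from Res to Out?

Assign every edge capacity 1; by Menger, the answer equals the max flow.
Path Res→Out (+1); total 1.
Path Res→x2→Out (+1); total 2.
Path Res→x5→Out (+1); total 3.
Path Res→x8→Out (+1); total 4.
No residual Res→Out path; max flow = 4.
Certifying cut of size 4: {Res→Out, Res→x2, Res→x5, Res→x8}.

4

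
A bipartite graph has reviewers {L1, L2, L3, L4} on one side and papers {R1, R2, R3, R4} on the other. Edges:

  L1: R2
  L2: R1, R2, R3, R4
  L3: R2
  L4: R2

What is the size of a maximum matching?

Unit-capacity flow: source→left, listed edges, right→sink; max matching = max flow.
Augmenting path L1→R2 (+1); matched 1.
Augmenting path L2→R1 (+1); matched 2.
No augmenting path remains; maximum matching = 2.
König certificate: {L2, R2} is a vertex cover of size 2 (every listed pair touches it), so no matching can be larger.

2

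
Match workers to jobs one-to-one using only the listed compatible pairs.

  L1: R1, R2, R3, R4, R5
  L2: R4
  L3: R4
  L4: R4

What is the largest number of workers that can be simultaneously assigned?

Unit-capacity flow: source→left, listed edges, right→sink; max matching = max flow.
Augmenting path L1→R1 (+1); matched 1.
Augmenting path L2→R4 (+1); matched 2.
No augmenting path remains; maximum matching = 2.
König certificate: {L1, R4} is a vertex cover of size 2 (every listed pair touches it), so no matching can be larger.

2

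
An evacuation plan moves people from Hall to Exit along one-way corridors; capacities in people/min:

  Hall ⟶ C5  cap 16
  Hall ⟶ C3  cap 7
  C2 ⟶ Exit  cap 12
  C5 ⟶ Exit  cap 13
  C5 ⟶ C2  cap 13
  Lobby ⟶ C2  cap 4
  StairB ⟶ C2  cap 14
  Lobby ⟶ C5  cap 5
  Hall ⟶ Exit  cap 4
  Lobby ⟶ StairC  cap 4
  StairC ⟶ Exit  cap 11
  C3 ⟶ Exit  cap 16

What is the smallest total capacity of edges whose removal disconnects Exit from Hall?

Augment Hall→Exit: bottleneck 4, flow now 4.
Augment Hall→C5→Exit: bottleneck 13, flow now 17.
Augment Hall→C3→Exit: bottleneck 7, flow now 24.
Augment Hall→C5→C2→Exit: bottleneck 3, flow now 27.
No augmenting path remains; maximum flow = 27.
By max-flow min-cut, the minimum cut capacity equals the max flow.
In the residual graph, reachable from Hall: {Hall}.
Min-cut edges: Hall→C5 (16), Hall→C3 (7), Hall→Exit (4); capacity 16 + 7 + 4 = 27.

27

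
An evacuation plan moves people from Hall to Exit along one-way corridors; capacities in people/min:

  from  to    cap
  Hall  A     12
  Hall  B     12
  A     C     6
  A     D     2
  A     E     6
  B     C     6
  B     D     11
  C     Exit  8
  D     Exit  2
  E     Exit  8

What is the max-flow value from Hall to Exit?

16

Augment Hall→A→C→Exit: bottleneck 6, flow now 6.
Augment Hall→A→D→Exit: bottleneck 2, flow now 8.
Augment Hall→A→E→Exit: bottleneck 4, flow now 12.
Augment Hall→B→C→Exit: bottleneck 2, flow now 14.
Augment Hall→B→C→A→E→Exit: bottleneck 2, flow now 16. (uses reverse residual edge)
No augmenting path remains; maximum flow = 16.
In the residual graph, reachable from Hall: {Hall, A, B, C, D}.
Min-cut edges: A→E (6), C→Exit (8), D→Exit (2); capacity 6 + 8 + 2 = 16.
This cut is saturated, so no flow can exceed 16.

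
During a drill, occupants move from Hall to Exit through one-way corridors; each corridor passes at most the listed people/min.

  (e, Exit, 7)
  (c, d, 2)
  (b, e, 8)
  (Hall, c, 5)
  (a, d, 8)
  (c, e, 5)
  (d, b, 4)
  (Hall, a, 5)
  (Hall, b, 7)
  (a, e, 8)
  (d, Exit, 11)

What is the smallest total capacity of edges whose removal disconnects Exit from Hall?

14

Augment Hall→a→d→Exit: bottleneck 5, flow now 5.
Augment Hall→b→e→Exit: bottleneck 7, flow now 12.
Augment Hall→c→d→Exit: bottleneck 2, flow now 14.
No augmenting path remains; maximum flow = 14.
By max-flow min-cut, the minimum cut capacity equals the max flow.
In the residual graph, reachable from Hall: {Hall, b, c, e}.
Min-cut edges: Hall→a (5), c→d (2), e→Exit (7); capacity 5 + 2 + 7 = 14.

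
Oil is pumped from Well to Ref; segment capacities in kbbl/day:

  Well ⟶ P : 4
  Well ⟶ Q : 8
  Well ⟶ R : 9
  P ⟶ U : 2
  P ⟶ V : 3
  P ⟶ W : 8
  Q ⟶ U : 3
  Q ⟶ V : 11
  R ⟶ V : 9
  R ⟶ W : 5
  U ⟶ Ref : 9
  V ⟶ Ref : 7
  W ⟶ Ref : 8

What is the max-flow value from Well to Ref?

Augment Well→P→U→Ref: bottleneck 2, flow now 2.
Augment Well→P→V→Ref: bottleneck 2, flow now 4.
Augment Well→Q→U→Ref: bottleneck 3, flow now 7.
Augment Well→Q→V→Ref: bottleneck 5, flow now 12.
Augment Well→R→W→Ref: bottleneck 5, flow now 17.
Augment Well→R→V→P→W→Ref: bottleneck 2, flow now 19. (uses reverse residual edge)
No augmenting path remains; maximum flow = 19.
In the residual graph, reachable from Well: {Well, Q, R, V}.
Min-cut edges: Well→P (4), Q→U (3), R→W (5), V→Ref (7); capacity 4 + 3 + 5 + 7 = 19.
This cut is saturated, so no flow can exceed 19.

19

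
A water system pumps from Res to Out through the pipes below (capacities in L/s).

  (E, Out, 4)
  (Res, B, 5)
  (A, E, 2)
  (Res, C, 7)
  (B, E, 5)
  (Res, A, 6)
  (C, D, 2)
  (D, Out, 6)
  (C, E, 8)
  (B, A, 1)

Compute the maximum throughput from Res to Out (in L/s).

6

Augment Res→A→E→Out: bottleneck 2, flow now 2.
Augment Res→B→E→Out: bottleneck 2, flow now 4.
Augment Res→C→D→Out: bottleneck 2, flow now 6.
No augmenting path remains; maximum flow = 6.
In the residual graph, reachable from Res: {Res, A, B, C, E}.
Min-cut edges: C→D (2), E→Out (4); capacity 2 + 4 = 6.
This cut is saturated, so no flow can exceed 6.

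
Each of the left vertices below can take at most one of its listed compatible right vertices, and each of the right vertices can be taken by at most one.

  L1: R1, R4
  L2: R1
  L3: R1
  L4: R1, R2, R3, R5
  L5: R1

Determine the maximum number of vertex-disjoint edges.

3

Unit-capacity flow: source→left, listed edges, right→sink; max matching = max flow.
Augmenting path L1→R1 (+1); matched 1.
Augmenting path L4→R2 (+1); matched 2.
Augmenting path L2→R1→L1→R4 (+1); matched 3.
No augmenting path remains; maximum matching = 3.
König certificate: {L1, L4, R1} is a vertex cover of size 3 (every listed pair touches it), so no matching can be larger.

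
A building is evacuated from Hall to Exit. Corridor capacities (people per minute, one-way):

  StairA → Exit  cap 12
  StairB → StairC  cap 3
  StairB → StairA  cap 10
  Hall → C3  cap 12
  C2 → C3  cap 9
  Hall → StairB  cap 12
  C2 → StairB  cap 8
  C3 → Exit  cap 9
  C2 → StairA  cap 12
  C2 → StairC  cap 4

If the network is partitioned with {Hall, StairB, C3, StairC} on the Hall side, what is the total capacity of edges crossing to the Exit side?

19

Edges leaving {Hall, StairB, C3, StairC}: StairB→StairA (10), C3→Exit (9).
Cut capacity = 10 + 9 = 19.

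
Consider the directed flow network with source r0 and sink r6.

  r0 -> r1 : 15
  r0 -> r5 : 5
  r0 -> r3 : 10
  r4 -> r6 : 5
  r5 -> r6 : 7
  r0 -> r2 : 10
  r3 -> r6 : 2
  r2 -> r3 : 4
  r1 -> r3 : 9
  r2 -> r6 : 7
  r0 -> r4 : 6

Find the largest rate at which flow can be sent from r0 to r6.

Augment r0→r2→r6: bottleneck 7, flow now 7.
Augment r0→r3→r6: bottleneck 2, flow now 9.
Augment r0→r4→r6: bottleneck 5, flow now 14.
Augment r0→r5→r6: bottleneck 5, flow now 19.
No augmenting path remains; maximum flow = 19.
In the residual graph, reachable from r0: {r0, r1, r2, r3, r4}.
Min-cut edges: r0→r5 (5), r2→r6 (7), r3→r6 (2), r4→r6 (5); capacity 5 + 7 + 2 + 5 = 19.
This cut is saturated, so no flow can exceed 19.

19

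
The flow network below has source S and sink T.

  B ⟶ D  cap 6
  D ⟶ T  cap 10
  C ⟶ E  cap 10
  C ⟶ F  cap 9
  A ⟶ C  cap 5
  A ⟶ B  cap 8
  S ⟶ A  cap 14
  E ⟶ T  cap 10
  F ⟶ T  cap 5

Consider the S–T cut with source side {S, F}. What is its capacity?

19

Edges leaving {S, F}: S→A (14), F→T (5).
Cut capacity = 14 + 5 = 19.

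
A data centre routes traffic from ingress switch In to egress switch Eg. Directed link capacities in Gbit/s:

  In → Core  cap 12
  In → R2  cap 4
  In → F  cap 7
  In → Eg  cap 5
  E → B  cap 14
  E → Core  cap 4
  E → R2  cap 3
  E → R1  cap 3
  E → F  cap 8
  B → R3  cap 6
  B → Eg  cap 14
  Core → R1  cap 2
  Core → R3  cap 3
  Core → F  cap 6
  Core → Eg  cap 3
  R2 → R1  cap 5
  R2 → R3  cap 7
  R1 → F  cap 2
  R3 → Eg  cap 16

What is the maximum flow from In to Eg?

15

Augment In→Eg: bottleneck 5, flow now 5.
Augment In→Core→Eg: bottleneck 3, flow now 8.
Augment In→Core→R3→Eg: bottleneck 3, flow now 11.
Augment In→R2→R3→Eg: bottleneck 4, flow now 15.
No augmenting path remains; maximum flow = 15.
In the residual graph, reachable from In: {In, Core, R1, F}.
Min-cut edges: In→R2 (4), In→Eg (5), Core→R3 (3), Core→Eg (3); capacity 4 + 5 + 3 + 3 = 15.
This cut is saturated, so no flow can exceed 15.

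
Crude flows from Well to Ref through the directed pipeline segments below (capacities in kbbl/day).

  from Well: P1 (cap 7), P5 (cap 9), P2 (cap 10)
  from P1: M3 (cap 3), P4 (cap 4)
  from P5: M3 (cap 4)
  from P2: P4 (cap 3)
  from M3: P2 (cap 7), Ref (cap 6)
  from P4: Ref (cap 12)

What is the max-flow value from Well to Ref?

Augment Well→P1→M3→Ref: bottleneck 3, flow now 3.
Augment Well→P1→P4→Ref: bottleneck 4, flow now 7.
Augment Well→P5→M3→Ref: bottleneck 3, flow now 10.
Augment Well→P2→P4→Ref: bottleneck 3, flow now 13.
No augmenting path remains; maximum flow = 13.
In the residual graph, reachable from Well: {Well, P1, P5, P2, M3}.
Min-cut edges: P1→P4 (4), P2→P4 (3), M3→Ref (6); capacity 4 + 3 + 6 = 13.
This cut is saturated, so no flow can exceed 13.

13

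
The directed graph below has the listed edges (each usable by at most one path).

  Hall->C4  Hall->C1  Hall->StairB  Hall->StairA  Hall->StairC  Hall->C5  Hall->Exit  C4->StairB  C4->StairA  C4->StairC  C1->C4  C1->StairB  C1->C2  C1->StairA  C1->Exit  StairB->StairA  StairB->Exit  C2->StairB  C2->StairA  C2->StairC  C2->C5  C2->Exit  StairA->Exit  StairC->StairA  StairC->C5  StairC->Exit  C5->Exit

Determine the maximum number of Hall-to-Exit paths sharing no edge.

6

Assign every edge capacity 1; by Menger, the answer equals the max flow.
Path Hall→Exit (+1); total 1.
Path Hall→C1→Exit (+1); total 2.
Path Hall→StairB→Exit (+1); total 3.
Path Hall→StairA→Exit (+1); total 4.
Path Hall→StairC→Exit (+1); total 5.
Path Hall→C5→Exit (+1); total 6.
No residual Hall→Exit path; max flow = 6.
Certifying cut of size 6: {C5→Exit, Hall→C1, Hall→Exit, StairA→Exit, StairB→Exit, StairC→Exit}.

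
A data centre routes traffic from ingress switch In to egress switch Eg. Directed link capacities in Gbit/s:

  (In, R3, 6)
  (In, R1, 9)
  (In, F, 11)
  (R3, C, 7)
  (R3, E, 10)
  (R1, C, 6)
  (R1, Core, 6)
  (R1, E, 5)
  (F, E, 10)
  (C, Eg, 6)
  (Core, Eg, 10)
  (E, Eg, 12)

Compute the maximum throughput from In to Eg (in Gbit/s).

Augment In→R3→C→Eg: bottleneck 6, flow now 6.
Augment In→R1→Core→Eg: bottleneck 6, flow now 12.
Augment In→R1→E→Eg: bottleneck 3, flow now 15.
Augment In→F→E→Eg: bottleneck 9, flow now 24.
No augmenting path remains; maximum flow = 24.
In the residual graph, reachable from In: {In, R3, R1, F, C, E}.
Min-cut edges: R1→Core (6), C→Eg (6), E→Eg (12); capacity 6 + 6 + 12 = 24.
This cut is saturated, so no flow can exceed 24.

24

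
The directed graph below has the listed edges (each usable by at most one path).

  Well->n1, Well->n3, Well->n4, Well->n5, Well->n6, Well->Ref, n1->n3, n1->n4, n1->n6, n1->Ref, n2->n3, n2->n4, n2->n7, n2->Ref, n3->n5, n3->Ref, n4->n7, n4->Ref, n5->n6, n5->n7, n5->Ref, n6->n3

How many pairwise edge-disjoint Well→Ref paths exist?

5

Assign every edge capacity 1; by Menger, the answer equals the max flow.
Path Well→Ref (+1); total 1.
Path Well→n1→Ref (+1); total 2.
Path Well→n3→Ref (+1); total 3.
Path Well→n4→Ref (+1); total 4.
Path Well→n5→Ref (+1); total 5.
No residual Well→Ref path; max flow = 5.
Certifying cut of size 5: {Well→Ref, Well→n1, Well→n4, n3→Ref, n5→Ref}.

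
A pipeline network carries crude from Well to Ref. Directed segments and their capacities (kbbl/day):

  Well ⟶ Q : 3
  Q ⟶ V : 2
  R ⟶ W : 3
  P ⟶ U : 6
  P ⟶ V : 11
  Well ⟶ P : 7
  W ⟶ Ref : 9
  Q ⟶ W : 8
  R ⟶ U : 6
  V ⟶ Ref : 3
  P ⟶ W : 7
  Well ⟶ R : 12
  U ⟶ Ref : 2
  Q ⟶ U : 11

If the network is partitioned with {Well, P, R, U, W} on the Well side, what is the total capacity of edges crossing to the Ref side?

25

Edges leaving {Well, P, R, U, W}: Well→Q (3), P→V (11), U→Ref (2), W→Ref (9).
Cut capacity = 3 + 11 + 2 + 9 = 25.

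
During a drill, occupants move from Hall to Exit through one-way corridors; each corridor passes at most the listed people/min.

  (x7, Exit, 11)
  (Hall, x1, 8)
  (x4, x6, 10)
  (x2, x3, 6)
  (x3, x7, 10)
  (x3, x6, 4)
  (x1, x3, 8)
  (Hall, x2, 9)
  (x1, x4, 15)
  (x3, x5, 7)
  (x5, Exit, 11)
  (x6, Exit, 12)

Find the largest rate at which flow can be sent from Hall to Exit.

14

Augment Hall→x1→x3→x5→Exit: bottleneck 7, flow now 7.
Augment Hall→x1→x3→x6→Exit: bottleneck 1, flow now 8.
Augment Hall→x2→x3→x6→Exit: bottleneck 3, flow now 11.
Augment Hall→x2→x3→x7→Exit: bottleneck 3, flow now 14.
No augmenting path remains; maximum flow = 14.
In the residual graph, reachable from Hall: {Hall, x2}.
Min-cut edges: Hall→x1 (8), x2→x3 (6); capacity 8 + 6 = 14.
This cut is saturated, so no flow can exceed 14.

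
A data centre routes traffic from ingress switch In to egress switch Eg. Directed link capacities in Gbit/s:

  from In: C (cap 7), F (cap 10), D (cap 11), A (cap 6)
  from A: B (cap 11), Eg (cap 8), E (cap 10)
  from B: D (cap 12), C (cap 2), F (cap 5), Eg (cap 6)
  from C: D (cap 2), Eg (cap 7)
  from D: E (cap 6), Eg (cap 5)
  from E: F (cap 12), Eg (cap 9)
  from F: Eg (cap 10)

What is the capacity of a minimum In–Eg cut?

34

Augment In→A→Eg: bottleneck 6, flow now 6.
Augment In→C→Eg: bottleneck 7, flow now 13.
Augment In→D→Eg: bottleneck 5, flow now 18.
Augment In→F→Eg: bottleneck 10, flow now 28.
Augment In→D→E→Eg: bottleneck 6, flow now 34.
No augmenting path remains; maximum flow = 34.
By max-flow min-cut, the minimum cut capacity equals the max flow.
In the residual graph, reachable from In: {In}.
Min-cut edges: In→A (6), In→C (7), In→D (11), In→F (10); capacity 6 + 7 + 11 + 10 = 34.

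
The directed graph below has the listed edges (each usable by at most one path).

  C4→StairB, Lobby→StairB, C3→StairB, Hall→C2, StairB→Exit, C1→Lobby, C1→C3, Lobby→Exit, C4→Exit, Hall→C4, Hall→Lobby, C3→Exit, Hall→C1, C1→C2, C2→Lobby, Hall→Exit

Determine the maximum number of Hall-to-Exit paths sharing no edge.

Assign every edge capacity 1; by Menger, the answer equals the max flow.
Path Hall→Exit (+1); total 1.
Path Hall→Lobby→Exit (+1); total 2.
Path Hall→C4→Exit (+1); total 3.
Path Hall→C1→C3→Exit (+1); total 4.
Path Hall→C2→Lobby→StairB→Exit (+1); total 5.
No residual Hall→Exit path; max flow = 5.
Certifying cut of size 5: {Hall→C1, Hall→C2, Hall→C4, Hall→Exit, Hall→Lobby}.

5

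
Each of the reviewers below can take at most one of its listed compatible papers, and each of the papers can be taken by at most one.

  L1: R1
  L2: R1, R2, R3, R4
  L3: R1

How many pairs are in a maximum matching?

Unit-capacity flow: source→left, listed edges, right→sink; max matching = max flow.
Augmenting path L1→R1 (+1); matched 1.
Augmenting path L2→R2 (+1); matched 2.
No augmenting path remains; maximum matching = 2.
König certificate: {L2, R1} is a vertex cover of size 2 (every listed pair touches it), so no matching can be larger.

2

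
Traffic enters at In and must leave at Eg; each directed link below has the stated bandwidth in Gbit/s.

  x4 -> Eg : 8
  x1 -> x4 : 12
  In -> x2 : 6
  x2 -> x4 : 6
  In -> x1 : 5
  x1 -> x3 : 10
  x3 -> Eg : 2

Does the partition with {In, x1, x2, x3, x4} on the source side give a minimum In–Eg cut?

Given cut capacity: 2 + 8 = 10.
Augment In→x1→x3→Eg: bottleneck 2, flow now 2.
Augment In→x1→x4→Eg: bottleneck 3, flow now 5.
Augment In→x2→x4→Eg: bottleneck 5, flow now 10.
No augmenting path remains; maximum flow = 10.
Cut capacity 10 equals the max flow, so it is a minimum cut.

Yes — it is a minimum cut (capacity 10).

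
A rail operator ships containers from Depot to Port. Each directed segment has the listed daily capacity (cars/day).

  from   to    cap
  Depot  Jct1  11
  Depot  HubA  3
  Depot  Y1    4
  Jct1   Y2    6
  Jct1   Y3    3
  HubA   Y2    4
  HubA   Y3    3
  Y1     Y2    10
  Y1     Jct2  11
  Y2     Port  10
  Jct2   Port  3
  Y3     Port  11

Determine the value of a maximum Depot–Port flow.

16

Augment Depot→Jct1→Y2→Port: bottleneck 6, flow now 6.
Augment Depot→Jct1→Y3→Port: bottleneck 3, flow now 9.
Augment Depot→HubA→Y2→Port: bottleneck 3, flow now 12.
Augment Depot→Y1→Y2→Port: bottleneck 1, flow now 13.
Augment Depot→Y1→Jct2→Port: bottleneck 3, flow now 16.
No augmenting path remains; maximum flow = 16.
In the residual graph, reachable from Depot: {Depot, Jct1}.
Min-cut edges: Depot→HubA (3), Depot→Y1 (4), Jct1→Y2 (6), Jct1→Y3 (3); capacity 3 + 4 + 6 + 3 = 16.
This cut is saturated, so no flow can exceed 16.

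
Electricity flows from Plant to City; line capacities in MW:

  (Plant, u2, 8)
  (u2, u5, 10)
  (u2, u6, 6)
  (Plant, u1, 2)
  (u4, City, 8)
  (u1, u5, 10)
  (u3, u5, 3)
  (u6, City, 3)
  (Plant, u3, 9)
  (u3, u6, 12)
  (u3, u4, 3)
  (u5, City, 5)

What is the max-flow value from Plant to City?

11

Augment Plant→u1→u5→City: bottleneck 2, flow now 2.
Augment Plant→u2→u5→City: bottleneck 3, flow now 5.
Augment Plant→u2→u6→City: bottleneck 3, flow now 8.
Augment Plant→u3→u4→City: bottleneck 3, flow now 11.
No augmenting path remains; maximum flow = 11.
In the residual graph, reachable from Plant: {Plant, u1, u2, u3, u5, u6}.
Min-cut edges: u3→u4 (3), u5→City (5), u6→City (3); capacity 3 + 5 + 3 = 11.
This cut is saturated, so no flow can exceed 11.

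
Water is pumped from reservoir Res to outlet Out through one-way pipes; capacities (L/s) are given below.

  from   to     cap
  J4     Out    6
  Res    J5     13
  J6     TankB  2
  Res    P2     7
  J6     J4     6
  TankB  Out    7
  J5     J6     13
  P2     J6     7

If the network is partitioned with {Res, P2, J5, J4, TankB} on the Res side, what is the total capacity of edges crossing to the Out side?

Edges leaving {Res, P2, J5, J4, TankB}: P2→J6 (7), J5→J6 (13), J4→Out (6), TankB→Out (7).
Cut capacity = 7 + 13 + 6 + 7 = 33.

33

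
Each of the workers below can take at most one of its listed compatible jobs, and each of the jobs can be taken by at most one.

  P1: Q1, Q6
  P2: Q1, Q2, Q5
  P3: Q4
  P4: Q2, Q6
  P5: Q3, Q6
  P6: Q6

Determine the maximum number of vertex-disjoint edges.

6

Unit-capacity flow: source→left, listed edges, right→sink; max matching = max flow.
Augmenting path P1→Q1 (+1); matched 1.
Augmenting path P2→Q2 (+1); matched 2.
Augmenting path P3→Q4 (+1); matched 3.
Augmenting path P4→Q6 (+1); matched 4.
Augmenting path P5→Q3 (+1); matched 5.
Augmenting path P6→Q6→P4→Q2→P2→Q5 (+1); matched 6.
No augmenting path remains; maximum matching = 6.
König certificate: {P1, P2, P3, P4, P5, P6} is a vertex cover of size 6 (every listed pair touches it), so no matching can be larger.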